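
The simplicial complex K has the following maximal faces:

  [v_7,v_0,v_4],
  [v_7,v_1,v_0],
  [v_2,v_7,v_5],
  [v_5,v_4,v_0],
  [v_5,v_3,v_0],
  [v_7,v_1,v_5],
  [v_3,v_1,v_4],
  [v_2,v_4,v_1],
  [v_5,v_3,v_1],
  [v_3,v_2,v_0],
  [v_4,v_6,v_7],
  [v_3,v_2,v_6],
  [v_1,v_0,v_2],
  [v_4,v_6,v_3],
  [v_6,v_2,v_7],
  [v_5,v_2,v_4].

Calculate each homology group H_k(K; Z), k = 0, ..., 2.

Take the total order v_0 < v_1 < v_2 < v_3 < v_4 < v_5 < v_6 < v_7 on the vertex set. Then K (dimension 2) consists of the simplices:

  0-simplices (8): [v_0], [v_1], [v_2], [v_3], [v_4], [v_5], [v_6], [v_7]
  1-simplices (24): (24 of them)
  2-simplices (16): (16 of them)

so the chain groups are C_0 ≅ Z^8, C_1 ≅ Z^24, C_2 ≅ Z^16.

The boundary map ∂_1: C_1 → C_0 is given by ∂[p,q] = [q] − [p]. For instance
  ∂[v_2,v_3] = [v_3] − [v_2].
The 8×24 boundary matrix has rank 7 and Smith normal form diag(1,1,1,1,1,1,1).

∂_2: C_2 → C_1 maps a triangle to the signed sum of its edges. For instance
  ∂[v_0,v_1,v_7] = [v_1,v_7] − [v_0,v_7] + [v_0,v_1],
  ∂[v_0,v_1,v_2] = [v_1,v_2] − [v_0,v_2] + [v_0,v_1].
The 24×16 boundary matrix has rank 15 and Smith normal form diag(1,1,1,1,1,1,1,1,1,1,1,1,1,1,1).

Computing H_k = (kernel of ∂_k) / (image of ∂_{k+1}):

  H_0: rank C_0 − rank ∂_1 = 8 − 7 = 1, and the invariant factors of ∂_1 are all 1, so H_0 ≅ Z.
  H_1: rank ker ∂_1 − rank ∂_2 = (24 − 7) − 15 = 2, and the invariant factors of ∂_2 are all 1, so H_1 ≅ Z^2.
  H_2: rank ker ∂_2 − rank ∂_3 = (16 − 15) − 0 = 1, and there is no ∂_3, so H_2 ≅ Z.

(K is a triangulation of the torus T^2.)

H_0 ≅ Z,  H_1 ≅ Z^2,  H_2 ≅ Z.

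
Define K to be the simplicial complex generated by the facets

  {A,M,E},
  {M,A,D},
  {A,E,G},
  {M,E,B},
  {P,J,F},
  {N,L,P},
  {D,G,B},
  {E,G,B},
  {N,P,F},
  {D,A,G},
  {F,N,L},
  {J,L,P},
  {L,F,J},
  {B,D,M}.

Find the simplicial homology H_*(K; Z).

H_0 ≅ Z^2,  H_1 = 0,  H_2 ≅ Z^2.

Order the vertices as A < B < D < E < F < G < J < L < M < N < P. Listing each simplex with vertices in this order, K has dimension 2 with simplices:

  0-simplices (11): A, B, D, E, F, G, J, L, M, N, P
  1-simplices (21): AD, AE, AG, AM, BD, BE, BG, BM, DG, DM, EG, EM, FJ, FL, FN, FP, JL, JP, LN, LP, NP
  2-simplices (14): ADG, ADM, AEG, AEM, BDG, BDM, BEG, BEM, FJL, FJP, FLN, FNP, JLP, LNP

Hence C_0 ≅ Z^11, C_1 ≅ Z^21, C_2 ≅ Z^14.

∂_1: C_1 → C_0 sends each edge [p,q] (with p < q) to q − p.
This gives a 11×21 integer matrix of rank 9; reducing to Smith normal form yields diagonal entries (1,1,1,1,1,1,1,1,1).

The boundary map ∂_2: C_2 → C_1 maps a triangle to the signed sum of its edges. For instance
  ∂FJL = JL − FL + FJ,
  ∂BDG = DG − BG + BD.
As a 21×14 matrix over Z this has rank 12, with invariant factors (1,1,1,1,1,1,1,1,1,1,1,1).

From H_k ≅ ker(∂_k) / im(∂_{k+1}) we obtain:

  H_0: rank C_0 − rank ∂_1 = 11 − 9 = 2, and the invariant factors of ∂_1 are all 1, so H_0 = Z^2.
  H_1: rank ker ∂_1 − rank ∂_2 = (21 − 9) − 12 = 0, and the invariant factors of ∂_2 are all 1, so H_1 = 0.
  H_2: rank ker ∂_2 − rank ∂_3 = (14 − 12) − 0 = 2, and there is no ∂_3, so H_2 = Z^2.

As a check, the Euler characteristic is 11 − 21 + 14 = 4, which agrees with 2 − 0 + 2 = 4.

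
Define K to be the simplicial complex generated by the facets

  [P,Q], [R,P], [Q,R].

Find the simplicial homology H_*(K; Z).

Fix the vertex order P < Q < R and write every simplex with vertices in increasing order. Then dim K = 1 and the simplices of K are:

  0-simplices (3): P, Q, R
  1-simplices (3): PQ, PR, QR

so the chain groups are C_0 ≅ Z^3, C_1 ≅ Z^3.

∂_1: C_1 → C_0 is given by ∂[p,q] = [q] − [p].
The 3×3 boundary matrix has rank 2 and Smith normal form diag(1,1).

Computing H_k = (kernel of ∂_k) / (image of ∂_{k+1}):

  H_0: rank C_0 − rank ∂_1 = 3 − 2 = 1, and the invariant factors of ∂_1 are all 1, so H_0 = Z.
  H_1: rank ker ∂_1 − rank ∂_2 = (3 − 2) − 0 = 1, and there is no ∂_2, so H_1 = Z.

H_0 ≅ Z,  H_1 ≅ Z.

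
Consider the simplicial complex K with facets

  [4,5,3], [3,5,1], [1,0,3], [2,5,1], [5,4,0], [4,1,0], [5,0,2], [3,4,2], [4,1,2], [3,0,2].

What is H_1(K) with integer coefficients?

We work with the vertex ordering 0 < 1 < 2 < 3 < 4 < 5. The simplices of K, each written with vertices in increasing order, are:

  0-simplices (6): [0], [1], [2], [3], [4], [5]
  1-simplices (15): [0,1], [0,2], [0,3], [0,4], [0,5], [1,2], [1,3], [1,4], [1,5], [2,3], [2,4], [2,5], [3,4], [3,5], [4,5]
  2-simplices (10): [0,1,3], [0,1,4], [0,2,3], [0,2,5], [0,4,5], [1,2,4], [1,2,5], [1,3,5], [2,3,4], [3,4,5]

giving chain groups C_0 ≅ Z^6, C_1 ≅ Z^15, C_2 ≅ Z^10.

Boundary ∂_1: C_1 → C_0 is given by ∂[p,q] = [q] − [p].
The 6×15 boundary matrix has rank 5 and Smith normal form diag(1,1,1,1,1).

Boundary ∂_2: C_2 → C_1 sends each 2-simplex [p,q,r] to [q,r] − [p,r] + [p,q]. For instance
  ∂[0,1,3] = [1,3] − [0,3] + [0,1],
  ∂[3,4,5] = [4,5] − [3,5] + [3,4].
As a 15×10 matrix over Z this has rank 10, with invariant factors (1,1,1,1,1,1,1,1,1,2).

Computing H_k = (kernel of ∂_k) / (image of ∂_{k+1}):

  H_1: rank ker ∂_1 − rank ∂_2 = (15 − 5) − 10 = 0, and ∂_2 has invariant factor 2 > 1, so H_1 ≅ Z_2.

(K is a triangulation of the real projective plane RP^2.)

H_1 ≅ Z_2.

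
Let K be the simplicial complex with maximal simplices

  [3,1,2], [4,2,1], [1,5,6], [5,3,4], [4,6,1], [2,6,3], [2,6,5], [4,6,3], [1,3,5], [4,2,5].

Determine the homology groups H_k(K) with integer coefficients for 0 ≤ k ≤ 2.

H_0 = Z,  H_1 = Z/2,  H_2 = 0.

Fix the vertex order 1 < 2 < 3 < 4 < 5 < 6 and write every simplex with vertices in increasing order. Then dim K = 2 and the simplices of K are:

  0-simplices (6): [1], [2], [3], [4], [5], [6]
  1-simplices (15): [1,2], [1,3], [1,4], [1,5], [1,6], [2,3], [2,4], [2,5], [2,6], [3,4], [3,5], [3,6], [4,5], [4,6], [5,6]
  2-simplices (10): [1,2,3], [1,2,4], [1,3,5], [1,4,6], [1,5,6], [2,3,6], [2,4,5], [2,5,6], [3,4,5], [3,4,6]

so the chain groups are C_0 ≅ Z^6, C_1 ≅ Z^15, C_2 ≅ Z^10.

The boundary map ∂_1: C_1 → C_0 sends each edge [p,q] (with p < q) to q − p.
As a 6×15 matrix over Z this has rank 5, with invariant factors (1,1,1,1,1).

∂_2: C_2 → C_1 acts by ∂[p,q,r] = [q,r] − [p,r] + [p,q]. For instance
  ∂[2,4,5] = [4,5] − [2,5] + [2,4],
  ∂[3,4,5] = [4,5] − [3,5] + [3,4].
The 15×10 boundary matrix has rank 10 and Smith normal form diag(1,1,1,1,1,1,1,1,1,2).

Now H_k = ker ∂_k / im ∂_{k+1}, so:

  H_0: rank C_0 − rank ∂_1 = 6 − 5 = 1, and the invariant factors of ∂_1 are all 1, so H_0 = Z.
  H_1: rank ker ∂_1 − rank ∂_2 = (15 − 5) − 10 = 0, and ∂_2 has invariant factor 2 > 1, so H_1 = Z/2.
  H_2: rank ker ∂_2 − rank ∂_3 = (10 − 10) − 0 = 0, and there is no ∂_3, so H_2 = 0.

(K is a triangulation of the real projective plane RP^2.)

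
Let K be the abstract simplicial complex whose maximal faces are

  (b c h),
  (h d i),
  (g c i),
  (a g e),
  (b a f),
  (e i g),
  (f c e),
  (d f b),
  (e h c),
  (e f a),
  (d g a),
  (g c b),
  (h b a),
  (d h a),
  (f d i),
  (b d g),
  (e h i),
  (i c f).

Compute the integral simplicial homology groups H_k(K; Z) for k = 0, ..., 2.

Fix the vertex order a < b < c < d < e < f < g < h < i and write every simplex with vertices in increasing order. Then dim K = 2 and the simplices of K are:

  0-simplices (9): a, b, c, d, e, f, g, h, i
  1-simplices (27): ab, ad, ae, af, ag, ah, bc, bd, bf, bg, bh, ce, cf, cg, ch, ci, df, dg, dh, di, ef, eg, eh, ei, fi, gi, hi
  2-simplices (18): abf, abh, adg, adh, aef, aeg, bcg, bch, bdf, bdg, cef, ceh, cfi, cgi, dfi, dhi, egi, ehi

so the chain groups are C_0 ≅ Z^9, C_1 ≅ Z^27, C_2 ≅ Z^18.

∂_1: C_1 → C_0 is given by ∂[p,q] = [q] − [p]. For instance
  ∂ci = i − c.
The 9×27 boundary matrix has rank 8 and Smith normal form diag(1,1,1,1,1,1,1,1).

∂_2: C_2 → C_1 sends each 2-simplex [p,q,r] to [q,r] − [p,r] + [p,q]. For instance
  ∂aef = ef − af + ae,
  ∂bcg = cg − bg + bc.
The resulting 27×18 matrix has rank 18, and its Smith normal form has invariant factors (1,1,1,1,1,1,1,1,1,1,1,1,1,1,1,1,1,2).

From H_k ≅ ker(∂_k) / im(∂_{k+1}) we obtain:

  H_0: rank C_0 − rank ∂_1 = 9 − 8 = 1, and the invariant factors of ∂_1 are all 1, so H_0 ≅ Z.
  H_1: rank ker ∂_1 − rank ∂_2 = (27 − 8) − 18 = 1, and ∂_2 has invariant factor 2 > 1, so H_1 ≅ Z ⊕ Z_2.
  H_2: rank ker ∂_2 − rank ∂_3 = (18 − 18) − 0 = 0, and there is no ∂_3, so H_2 ≅ 0.

H_0 ≅ Z,  H_1 ≅ Z ⊕ Z_2,  H_2 = 0.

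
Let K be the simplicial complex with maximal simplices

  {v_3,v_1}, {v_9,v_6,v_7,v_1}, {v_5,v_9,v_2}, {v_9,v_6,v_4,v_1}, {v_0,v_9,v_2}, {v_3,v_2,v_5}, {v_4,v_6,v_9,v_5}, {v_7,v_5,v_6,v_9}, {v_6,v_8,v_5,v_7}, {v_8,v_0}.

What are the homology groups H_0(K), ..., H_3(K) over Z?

H_0 = Z,  H_1 = Z^2,  H_2 = 0,  H_3 = 0.

Order the vertices as v_0 < v_1 < v_2 < v_3 < v_4 < v_5 < v_6 < v_7 < v_8 < v_9. Listing each simplex with vertices in this order, K has dimension 3 with simplices:

  0-simplices (10): [v_0], [v_1], [v_2], [v_3], [v_4], [v_5], [v_6], [v_7], [v_8], [v_9]
  1-simplices (24): (24 of them)
  2-simplices (18): (18 of them)
  3-simplices (5): [v_1,v_4,v_6,v_9], [v_1,v_6,v_7,v_9], [v_4,v_5,v_6,v_9], [v_5,v_6,v_7,v_8], [v_5,v_6,v_7,v_9]

Hence C_0 ≅ Z^10, C_1 ≅ Z^24, C_2 ≅ Z^18, C_3 ≅ Z^5.

The boundary map ∂_1: C_1 → C_0 sends each edge [p,q] (with p < q) to q − p. For instance
  ∂[v_1,v_9] = [v_9] − [v_1].
As a 10×24 matrix over Z this has rank 9, with invariant factors (1,1,1,1,1,1,1,1,1).

∂_2: C_2 → C_1 maps a triangle to the signed sum of its edges. For instance
  ∂[v_4,v_6,v_9] = [v_6,v_9] − [v_4,v_9] + [v_4,v_6],
  ∂[v_5,v_6,v_7] = [v_6,v_7] − [v_5,v_7] + [v_5,v_6].
As a 24×18 matrix over Z this has rank 13, with invariant factors (1,1,1,1,1,1,1,1,1,1,1,1,1).

Boundary ∂_3: C_3 → C_2 sends each 3-simplex σ to the alternating sum Σ_i (−1)^i (σ with its i-th vertex removed). For instance
  ∂[v_1,v_6,v_7,v_9] = [v_6,v_7,v_9] − [v_1,v_7,v_9] + [v_1,v_6,v_9] − [v_1,v_6,v_7],
  ∂[v_4,v_5,v_6,v_9] = [v_5,v_6,v_9] − [v_4,v_6,v_9] + [v_4,v_5,v_9] − [v_4,v_5,v_6].
The 18×5 boundary matrix has rank 5 and Smith normal form diag(1,1,1,1,1).

From H_k ≅ ker(∂_k) / im(∂_{k+1}) we obtain:

  H_0: rank C_0 − rank ∂_1 = 10 − 9 = 1, and the invariant factors of ∂_1 are all 1, so H_0 ≅ Z.
  H_1: rank ker ∂_1 − rank ∂_2 = (24 − 9) − 13 = 2, and the invariant factors of ∂_2 are all 1, so H_1 ≅ Z^2.
  H_2: rank ker ∂_2 − rank ∂_3 = (18 − 13) − 5 = 0, and the invariant factors of ∂_3 are all 1, so H_2 ≅ 0.
  H_3: rank ker ∂_3 − rank ∂_4 = (5 − 5) − 0 = 0, and there is no ∂_4, so H_3 ≅ 0.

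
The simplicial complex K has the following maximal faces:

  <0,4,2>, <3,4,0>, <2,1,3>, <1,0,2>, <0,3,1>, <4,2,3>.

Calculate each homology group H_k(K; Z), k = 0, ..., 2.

H_0 = Z,  H_1 = 0,  H_2 = Z.

Order the vertices as 0 < 1 < 2 < 3 < 4. Listing each simplex with vertices in this order, K has dimension 2 with simplices:

  0-simplices (5): [0], [1], [2], [3], [4]
  1-simplices (9): [0,1], [0,2], [0,3], [0,4], [1,2], [1,3], [2,3], [2,4], [3,4]
  2-simplices (6): [0,1,2], [0,1,3], [0,2,4], [0,3,4], [1,2,3], [2,3,4]

giving chain groups C_0 ≅ Z^5, C_1 ≅ Z^9, C_2 ≅ Z^6.

Boundary ∂_1: C_1 → C_0 maps an edge to its endpoints' difference, ∂[p,q] = q − p.
The 5×9 boundary matrix has rank 4 and Smith normal form diag(1,1,1,1).

Boundary ∂_2: C_2 → C_1 sends each 2-simplex [p,q,r] to [q,r] − [p,r] + [p,q]. For instance
  ∂[1,2,3] = [2,3] − [1,3] + [1,2],
  ∂[0,2,4] = [2,4] − [0,4] + [0,2].
As a 9×6 matrix over Z this has rank 5, with invariant factors (1,1,1,1,1).

Computing H_k = (kernel of ∂_k) / (image of ∂_{k+1}):

  H_0: rank C_0 − rank ∂_1 = 5 − 4 = 1, and the invariant factors of ∂_1 are all 1, so H_0 ≅ Z.
  H_1: rank ker ∂_1 − rank ∂_2 = (9 − 4) − 5 = 0, and the invariant factors of ∂_2 are all 1, so H_1 ≅ 0.
  H_2: rank ker ∂_2 − rank ∂_3 = (6 − 5) − 0 = 1, and there is no ∂_3, so H_2 ≅ Z.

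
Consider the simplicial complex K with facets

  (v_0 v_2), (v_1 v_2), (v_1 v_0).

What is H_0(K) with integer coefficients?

H_0 ≅ Z.

Take the total order v_0 < v_1 < v_2 on the vertex set. Then K (dimension 1) consists of the simplices:

  0-simplices (3): [v_0], [v_1], [v_2]
  1-simplices (3): [v_0,v_1], [v_0,v_2], [v_1,v_2]

Hence C_0 ≅ Z^3, C_1 ≅ Z^3.

The boundary map ∂_1: C_1 → C_0 maps an edge to its endpoints' difference, ∂[p,q] = q − p.
The 3×3 boundary matrix has rank 2 and Smith normal form diag(1,1).

Computing H_k = (kernel of ∂_k) / (image of ∂_{k+1}):

  H_0: rank C_0 − rank ∂_1 = 3 − 2 = 1, and the invariant factors of ∂_1 are all 1, so H_0 = Z.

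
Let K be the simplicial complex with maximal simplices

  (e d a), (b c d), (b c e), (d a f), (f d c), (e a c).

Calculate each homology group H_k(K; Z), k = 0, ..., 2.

Order the vertices as a < b < c < d < e < f. Listing each simplex with vertices in this order, K has dimension 2 with simplices:

  0-simplices (6): a, b, c, d, e, f
  1-simplices (12): ac, ad, ae, af, bc, bd, be, cd, ce, cf, de, df
  2-simplices (6): ace, ade, adf, bcd, bce, cdf

Hence C_0 ≅ Z^6, C_1 ≅ Z^12, C_2 ≅ Z^6.

∂_1: C_1 → C_0 maps an edge to its endpoints' difference, ∂[p,q] = q − p. For instance
  ∂df = f − d.
This gives a 6×12 integer matrix of rank 5; reducing to Smith normal form yields diagonal entries (1,1,1,1,1).

∂_2: C_2 → C_1 sends each 2-simplex [p,q,r] to [q,r] − [p,r] + [p,q]. For instance
  ∂cdf = df − cf + cd,
  ∂ace = ce − ae + ac.
This gives a 12×6 integer matrix of rank 6; reducing to Smith normal form yields diagonal entries (1,1,1,1,1,1).

Reading off H_k = ker ∂_k / im ∂_{k+1}:

  H_0: rank C_0 − rank ∂_1 = 6 − 5 = 1, and the invariant factors of ∂_1 are all 1, so H_0 = Z.
  H_1: rank ker ∂_1 − rank ∂_2 = (12 − 5) − 6 = 1, and the invariant factors of ∂_2 are all 1, so H_1 = Z.
  H_2: rank ker ∂_2 − rank ∂_3 = (6 − 6) − 0 = 0, and there is no ∂_3, so H_2 = 0.

As a check, the Euler characteristic is 6 − 12 + 6 = 0, which agrees with 1 − 1 + 0 = 0.

H_0 ≅ Z,  H_1 ≅ Z,  H_2 = 0.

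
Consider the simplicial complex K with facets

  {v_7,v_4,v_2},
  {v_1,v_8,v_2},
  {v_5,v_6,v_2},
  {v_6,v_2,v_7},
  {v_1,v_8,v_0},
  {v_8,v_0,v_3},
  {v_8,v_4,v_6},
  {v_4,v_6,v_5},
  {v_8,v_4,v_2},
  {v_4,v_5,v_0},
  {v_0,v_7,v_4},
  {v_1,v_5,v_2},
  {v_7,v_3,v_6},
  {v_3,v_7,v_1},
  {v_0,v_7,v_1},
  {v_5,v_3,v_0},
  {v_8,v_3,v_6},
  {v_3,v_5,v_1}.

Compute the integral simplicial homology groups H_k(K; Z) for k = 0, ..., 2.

Order the vertices as v_0 < v_1 < v_2 < v_3 < v_4 < v_5 < v_6 < v_7 < v_8. Listing each simplex with vertices in this order, K has dimension 2 with simplices:

  0-simplices (9): [v_0], [v_1], [v_2], [v_3], [v_4], [v_5], [v_6], [v_7], [v_8]
  1-simplices (27): (27 of them)
  2-simplices (18): (18 of them)

so the chain groups are C_0 ≅ Z^9, C_1 ≅ Z^27, C_2 ≅ Z^18.

The boundary map ∂_1: C_1 → C_0 maps an edge to its endpoints' difference, ∂[p,q] = q − p.
This gives a 9×27 integer matrix of rank 8; reducing to Smith normal form yields diagonal entries (1,1,1,1,1,1,1,1).

∂_2: C_2 → C_1 maps a triangle to the signed sum of its edges. For instance
  ∂[v_1,v_3,v_7] = [v_3,v_7] − [v_1,v_7] + [v_1,v_3],
  ∂[v_0,v_4,v_7] = [v_4,v_7] − [v_0,v_7] + [v_0,v_4].
This gives a 27×18 integer matrix of rank 18; reducing to Smith normal form yields diagonal entries (1,1,1,1,1,1,1,1,1,1,1,1,1,1,1,1,1,2).

From H_k ≅ ker(∂_k) / im(∂_{k+1}) we obtain:

  H_0: rank C_0 − rank ∂_1 = 9 − 8 = 1, and the invariant factors of ∂_1 are all 1, so H_0 ≅ Z.
  H_1: rank ker ∂_1 − rank ∂_2 = (27 − 8) − 18 = 1, and ∂_2 has invariant factor 2 > 1, so H_1 ≅ Z ⊕ Z/2.
  H_2: rank ker ∂_2 − rank ∂_3 = (18 − 18) − 0 = 0, and there is no ∂_3, so H_2 ≅ 0.

H_0 = Z,  H_1 = Z ⊕ Z/2,  H_2 = 0.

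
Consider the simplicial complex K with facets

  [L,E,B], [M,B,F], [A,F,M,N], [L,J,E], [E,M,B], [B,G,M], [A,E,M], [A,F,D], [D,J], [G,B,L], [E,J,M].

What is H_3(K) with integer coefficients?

We work with the vertex ordering A < B < D < E < F < G < J < L < M < N. The simplices of K, each written with vertices in increasing order, are:

  0-simplices (10): A, B, D, E, F, G, J, L, M, N
  1-simplices (22): AD, AE, AF, AM, AN, BE, BF, BG, BL, BM, DF, DJ, EJ, EL, EM, FM, FN, GL, GM, JL, JM, MN
  2-simplices (13): ADF, AEM, AFM, AFN, AMN, BEL, BEM, BFM, BGL, BGM, EJL, EJM, FMN
  3-simplices (1): AFMN

giving chain groups C_0 ≅ Z^10, C_1 ≅ Z^22, C_2 ≅ Z^13, C_3 ≅ Z^1.

∂_1: C_1 → C_0 maps an edge to its endpoints' difference, ∂[p,q] = q − p. For instance
  ∂FN = N − F.
This gives a 10×22 integer matrix of rank 9; reducing to Smith normal form yields diagonal entries (1,1,1,1,1,1,1,1,1).

The boundary map ∂_2: C_2 → C_1 maps a triangle to the signed sum of its edges. For instance
  ∂AFM = FM − AM + AF,
  ∂BEL = EL − BL + BE.
As a 22×13 matrix over Z this has rank 12, with invariant factors (1,1,1,1,1,1,1,1,1,1,1,1).

The boundary map ∂_3: C_3 → C_2 sends each 3-simplex σ to the alternating sum Σ_i (−1)^i (σ with its i-th vertex removed). For instance
  ∂AFMN = FMN − AMN + AFN − AFM.
As a 13×1 matrix over Z this has rank 1, with invariant factors (1).

Now H_k = ker ∂_k / im ∂_{k+1}, so:

  H_3: rank ker ∂_3 − rank ∂_4 = (1 − 1) − 0 = 0, and there is no ∂_4, so H_3 = 0.

H_3 = 0.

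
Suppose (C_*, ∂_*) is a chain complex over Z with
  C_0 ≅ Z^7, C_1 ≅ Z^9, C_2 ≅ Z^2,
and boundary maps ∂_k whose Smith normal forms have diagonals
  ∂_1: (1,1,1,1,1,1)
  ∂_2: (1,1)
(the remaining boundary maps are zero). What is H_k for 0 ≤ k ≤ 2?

H_0 ≅ Z,  H_1 ≅ Z,  H_2 = 0.

H_0: b_0 = 7 − 0 − 6 = 1; torsion from ∂_1 factors > 1: none. So H_0 ≅ Z.
H_1: b_1 = 9 − 6 − 2 = 1; torsion from ∂_2 factors > 1: none. So H_1 ≅ Z.
H_2: b_2 = 2 − 2 − 0 = 0; torsion from ∂_3 factors > 1: none. So H_2 ≅ 0.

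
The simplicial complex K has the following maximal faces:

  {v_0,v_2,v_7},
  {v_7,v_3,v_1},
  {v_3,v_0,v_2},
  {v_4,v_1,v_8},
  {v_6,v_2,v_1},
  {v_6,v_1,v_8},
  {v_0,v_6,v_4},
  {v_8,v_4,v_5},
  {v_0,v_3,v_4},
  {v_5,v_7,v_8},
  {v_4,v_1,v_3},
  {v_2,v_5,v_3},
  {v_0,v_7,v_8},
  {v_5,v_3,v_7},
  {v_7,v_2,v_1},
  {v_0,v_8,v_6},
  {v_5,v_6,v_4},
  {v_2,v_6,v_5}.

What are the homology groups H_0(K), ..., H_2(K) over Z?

H_0 = Z,  H_1 = Z ⊕ Z/2Z,  H_2 = 0.

Take the total order v_0 < v_1 < v_2 < v_3 < v_4 < v_5 < v_6 < v_7 < v_8 on the vertex set. Then K (dimension 2) consists of the simplices:

  0-simplices (9): [v_0], [v_1], [v_2], [v_3], [v_4], [v_5], [v_6], [v_7], [v_8]
  1-simplices (27): (27 of them)
  2-simplices (18): (18 of them)

giving chain groups C_0 ≅ Z^9, C_1 ≅ Z^27, C_2 ≅ Z^18.

Boundary ∂_1: C_1 → C_0 maps an edge to its endpoints' difference, ∂[p,q] = q − p.
This gives a 9×27 integer matrix of rank 8; reducing to Smith normal form yields diagonal entries (1,1,1,1,1,1,1,1).

The boundary map ∂_2: C_2 → C_1 maps a triangle to the signed sum of its edges. For instance
  ∂[v_5,v_7,v_8] = [v_7,v_8] − [v_5,v_8] + [v_5,v_7],
  ∂[v_0,v_2,v_7] = [v_2,v_7] − [v_0,v_7] + [v_0,v_2].
The resulting 27×18 matrix has rank 18, and its Smith normal form has invariant factors (1,1,1,1,1,1,1,1,1,1,1,1,1,1,1,1,1,2).

Reading off H_k = ker ∂_k / im ∂_{k+1}:

  H_0: rank C_0 − rank ∂_1 = 9 − 8 = 1, and the invariant factors of ∂_1 are all 1, so H_0 = Z.
  H_1: rank ker ∂_1 − rank ∂_2 = (27 − 8) − 18 = 1, and ∂_2 has invariant factor 2 > 1, so H_1 = Z ⊕ Z/2Z.
  H_2: rank ker ∂_2 − rank ∂_3 = (18 − 18) − 0 = 0, and there is no ∂_3, so H_2 = 0.

As a check, the Euler characteristic is 9 − 27 + 18 = 0, which agrees with 1 − 1 + 0 = 0.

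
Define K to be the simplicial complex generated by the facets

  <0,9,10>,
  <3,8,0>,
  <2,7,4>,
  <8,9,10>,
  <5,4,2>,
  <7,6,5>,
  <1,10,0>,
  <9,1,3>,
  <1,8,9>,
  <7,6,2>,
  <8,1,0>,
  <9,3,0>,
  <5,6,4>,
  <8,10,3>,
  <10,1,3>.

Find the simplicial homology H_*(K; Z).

K has 11 vertices, 25 edges, 15 triangles.
rank ∂_0 = 0, rank ∂_1 = 9 ⇒ b_0 = 11 − 0 − 9 = 2; all invariant factors of ∂_1 are 1 so no torsion. So H_0 ≅ Z^2.
rank ∂_1 = 9, rank ∂_2 = 15 ⇒ b_1 = 25 − 9 − 15 = 1; ∂_2 has invariant factor(s) [2] giving torsion. So H_1 ≅ Z × Z/2.
rank ∂_2 = 15, rank ∂_3 = 0 ⇒ b_2 = 15 − 15 − 0 = 0. So H_2 ≅ 0.

H_0 = Z^2,  H_1 = Z × Z/2,  H_2 = 0.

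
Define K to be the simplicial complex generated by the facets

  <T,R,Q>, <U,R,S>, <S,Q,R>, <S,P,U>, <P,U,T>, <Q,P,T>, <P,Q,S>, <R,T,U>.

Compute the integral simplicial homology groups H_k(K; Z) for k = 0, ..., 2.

Order the vertices as P < Q < R < S < T < U. Listing each simplex with vertices in this order, K has dimension 2 with simplices:

  0-simplices (6): P, Q, R, S, T, U
  1-simplices (12): PQ, PS, PT, PU, QR, QS, QT, RS, RT, RU, SU, TU
  2-simplices (8): PQS, PQT, PSU, PTU, QRS, QRT, RSU, RTU

Hence C_0 ≅ Z^6, C_1 ≅ Z^12, C_2 ≅ Z^8.

∂_1: C_1 → C_0 maps an edge to its endpoints' difference, ∂[p,q] = q − p. For instance
  ∂SU = U − S.
The resulting 6×12 matrix has rank 5, and its Smith normal form has invariant factors (1,1,1,1,1).

Boundary ∂_2: C_2 → C_1 acts by ∂[p,q,r] = [q,r] − [p,r] + [p,q]. For instance
  ∂QRT = RT − QT + QR,
  ∂RSU = SU − RU + RS.
This gives a 12×8 integer matrix of rank 7; reducing to Smith normal form yields diagonal entries (1,1,1,1,1,1,1).

Computing H_k = (kernel of ∂_k) / (image of ∂_{k+1}):

  H_0: rank C_0 − rank ∂_1 = 6 − 5 = 1, and the invariant factors of ∂_1 are all 1, so H_0 ≅ Z.
  H_1: rank ker ∂_1 − rank ∂_2 = (12 − 5) − 7 = 0, and the invariant factors of ∂_2 are all 1, so H_1 ≅ 0.
  H_2: rank ker ∂_2 − rank ∂_3 = (8 − 7) − 0 = 1, and there is no ∂_3, so H_2 ≅ Z.

(K is a triangulation of the 2-sphere S^2.)

H_0 = Z,  H_1 = 0,  H_2 = Z.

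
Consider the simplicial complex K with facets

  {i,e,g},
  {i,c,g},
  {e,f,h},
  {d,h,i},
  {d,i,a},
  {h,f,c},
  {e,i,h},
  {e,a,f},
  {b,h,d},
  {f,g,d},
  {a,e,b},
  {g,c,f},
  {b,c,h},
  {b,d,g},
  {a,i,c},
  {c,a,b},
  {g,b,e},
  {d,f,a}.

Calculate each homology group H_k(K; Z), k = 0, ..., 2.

H_0 ≅ Z,  H_1 ≅ Z^2,  H_2 ≅ Z.

Fix the vertex order a < b < c < d < e < f < g < h < i and write every simplex with vertices in increasing order. Then dim K = 2 and the simplices of K are:

  0-simplices (9): a, b, c, d, e, f, g, h, i
  1-simplices (27): ab, ac, ad, ae, af, ai, bc, bd, be, bg, bh, cf, cg, ch, ci, df, dg, dh, di, ef, eg, eh, ei, fg, fh, gi, hi
  2-simplices (18): abc, abe, aci, adf, adi, aef, bch, bdg, bdh, beg, cfg, cfh, cgi, dfg, dhi, efh, egi, ehi

so the chain groups are C_0 ≅ Z^9, C_1 ≅ Z^27, C_2 ≅ Z^18.

∂_1: C_1 → C_0 maps an edge to its endpoints' difference, ∂[p,q] = q − p.
The 9×27 boundary matrix has rank 8 and Smith normal form diag(1,1,1,1,1,1,1,1).

Boundary ∂_2: C_2 → C_1 acts by ∂[p,q,r] = [q,r] − [p,r] + [p,q]. For instance
  ∂aef = ef − af + ae,
  ∂aci = ci − ai + ac.
This gives a 27×18 integer matrix of rank 17; reducing to Smith normal form yields diagonal entries (1,1,1,1,1,1,1,1,1,1,1,1,1,1,1,1,1).

Computing H_k = (kernel of ∂_k) / (image of ∂_{k+1}):

  H_0: rank C_0 − rank ∂_1 = 9 − 8 = 1, and the invariant factors of ∂_1 are all 1, so H_0 = Z.
  H_1: rank ker ∂_1 − rank ∂_2 = (27 − 8) − 17 = 2, and the invariant factors of ∂_2 are all 1, so H_1 = Z^2.
  H_2: rank ker ∂_2 − rank ∂_3 = (18 − 17) − 0 = 1, and there is no ∂_3, so H_2 = Z.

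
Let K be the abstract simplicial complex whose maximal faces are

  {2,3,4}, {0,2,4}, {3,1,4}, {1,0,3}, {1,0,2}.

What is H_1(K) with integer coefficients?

H_1 = Z.

Fix the vertex order 0 < 1 < 2 < 3 < 4 and write every simplex with vertices in increasing order. Then dim K = 2 and the simplices of K are:

  0-simplices (5): [0], [1], [2], [3], [4]
  1-simplices (10): [0,1], [0,2], [0,3], [0,4], [1,2], [1,3], [1,4], [2,3], [2,4], [3,4]
  2-simplices (5): [0,1,2], [0,1,3], [0,2,4], [1,3,4], [2,3,4]

so the chain groups are C_0 ≅ Z^5, C_1 ≅ Z^10, C_2 ≅ Z^5.

Boundary ∂_1: C_1 → C_0 maps an edge to its endpoints' difference, ∂[p,q] = q − p. For instance
  ∂[3,4] = [4] − [3].
The 5×10 boundary matrix has rank 4 and Smith normal form diag(1,1,1,1).

∂_2: C_2 → C_1 maps a triangle to the signed sum of its edges. For instance
  ∂[0,1,3] = [1,3] − [0,3] + [0,1],
  ∂[0,1,2] = [1,2] − [0,2] + [0,1].
The resulting 10×5 matrix has rank 5, and its Smith normal form has invariant factors (1,1,1,1,1).

Reading off H_k = ker ∂_k / im ∂_{k+1}:

  H_1: rank ker ∂_1 − rank ∂_2 = (10 − 4) − 5 = 1, and the invariant factors of ∂_2 are all 1, so H_1 = Z.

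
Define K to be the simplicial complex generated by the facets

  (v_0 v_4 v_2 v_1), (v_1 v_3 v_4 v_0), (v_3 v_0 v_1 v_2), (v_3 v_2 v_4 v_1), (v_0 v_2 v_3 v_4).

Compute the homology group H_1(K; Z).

Take the total order v_0 < v_1 < v_2 < v_3 < v_4 on the vertex set. Then K (dimension 3) consists of the simplices:

  0-simplices (5): [v_0], [v_1], [v_2], [v_3], [v_4]
  1-simplices (10): [v_0,v_1], [v_0,v_2], [v_0,v_3], [v_0,v_4], [v_1,v_2], [v_1,v_3], [v_1,v_4], [v_2,v_3], [v_2,v_4], [v_3,v_4]
  2-simplices (10): [v_0,v_1,v_2], [v_0,v_1,v_3], [v_0,v_1,v_4], [v_0,v_2,v_3], [v_0,v_2,v_4], [v_0,v_3,v_4], [v_1,v_2,v_3], [v_1,v_2,v_4], [v_1,v_3,v_4], [v_2,v_3,v_4]
  3-simplices (5): [v_0,v_1,v_2,v_3], [v_0,v_1,v_2,v_4], [v_0,v_1,v_3,v_4], [v_0,v_2,v_3,v_4], [v_1,v_2,v_3,v_4]

giving chain groups C_0 ≅ Z^5, C_1 ≅ Z^10, C_2 ≅ Z^10, C_3 ≅ Z^5.

Boundary ∂_1: C_1 → C_0 sends each edge [p,q] (with p < q) to q − p. For instance
  ∂[v_0,v_3] = [v_3] − [v_0].
The resulting 5×10 matrix has rank 4, and its Smith normal form has invariant factors (1,1,1,1).

Boundary ∂_2: C_2 → C_1 sends each 2-simplex [p,q,r] to [q,r] − [p,r] + [p,q]. For instance
  ∂[v_1,v_3,v_4] = [v_3,v_4] − [v_1,v_4] + [v_1,v_3],
  ∂[v_0,v_1,v_4] = [v_1,v_4] − [v_0,v_4] + [v_0,v_1].
The resulting 10×10 matrix has rank 6, and its Smith normal form has invariant factors (1,1,1,1,1,1).

The boundary map ∂_3: C_3 → C_2 sends each 3-simplex σ to the alternating sum Σ_i (−1)^i (σ with its i-th vertex removed). For instance
  ∂[v_0,v_1,v_2,v_4] = [v_1,v_2,v_4] − [v_0,v_2,v_4] + [v_0,v_1,v_4] − [v_0,v_1,v_2],
  ∂[v_0,v_1,v_3,v_4] = [v_1,v_3,v_4] − [v_0,v_3,v_4] + [v_0,v_1,v_4] − [v_0,v_1,v_3].
The 10×5 boundary matrix has rank 4 and Smith normal form diag(1,1,1,1).

Computing H_k = (kernel of ∂_k) / (image of ∂_{k+1}):

  H_1: rank ker ∂_1 − rank ∂_2 = (10 − 4) − 6 = 0, and the invariant factors of ∂_2 are all 1, so H_1 ≅ 0.

H_1 ≅ 0.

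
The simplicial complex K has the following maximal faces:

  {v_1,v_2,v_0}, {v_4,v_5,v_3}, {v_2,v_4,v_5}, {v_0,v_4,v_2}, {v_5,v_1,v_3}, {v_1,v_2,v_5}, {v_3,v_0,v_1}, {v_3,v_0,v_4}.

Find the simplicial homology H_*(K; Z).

H_0 = Z,  H_1 = 0,  H_2 = Z.

K has 6 vertices, 12 edges, 8 triangles.
rank ∂_0 = 0, rank ∂_1 = 5 ⇒ b_0 = 6 − 0 − 5 = 1; all invariant factors of ∂_1 are 1 so no torsion. So H_0 ≅ Z.
rank ∂_1 = 5, rank ∂_2 = 7 ⇒ b_1 = 12 − 5 − 7 = 0; all invariant factors of ∂_2 are 1 so no torsion. So H_1 ≅ 0.
rank ∂_2 = 7, rank ∂_3 = 0 ⇒ b_2 = 8 − 7 − 0 = 1. So H_2 ≅ Z.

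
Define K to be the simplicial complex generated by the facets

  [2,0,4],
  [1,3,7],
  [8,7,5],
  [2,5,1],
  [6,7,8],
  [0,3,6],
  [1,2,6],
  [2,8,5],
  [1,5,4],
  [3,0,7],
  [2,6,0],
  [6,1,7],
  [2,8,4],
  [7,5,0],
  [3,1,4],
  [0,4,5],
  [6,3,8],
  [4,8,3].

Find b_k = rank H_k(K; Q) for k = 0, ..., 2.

Take the total order 0 < 1 < 2 < 3 < 4 < 5 < 6 < 7 < 8 on the vertex set. Then K (dimension 2) consists of the simplices:

  0-simplices (9): [0], [1], [2], [3], [4], [5], [6], [7], [8]
  1-simplices (27): (27 of them)
  2-simplices (18): [0,2,4], [0,2,6], [0,3,6], [0,3,7], [0,4,5], [0,5,7], [1,2,5], [1,2,6], [1,3,4], [1,3,7], [1,4,5], [1,6,7], [2,4,8], [2,5,8], [3,4,8], [3,6,8], [5,7,8], [6,7,8]

Hence C_0 ≅ Z^9, C_1 ≅ Z^27, C_2 ≅ Z^18.

The boundary map ∂_1: C_1 → C_0 is given by ∂[p,q] = [q] − [p]. For instance
  ∂[1,4] = [4] − [1].
This gives a 9×27 integer matrix of rank 8; reducing to Smith normal form yields diagonal entries (1,1,1,1,1,1,1,1).

Boundary ∂_2: C_2 → C_1 sends each 2-simplex [p,q,r] to [q,r] − [p,r] + [p,q]. For instance
  ∂[0,2,6] = [2,6] − [0,6] + [0,2],
  ∂[6,7,8] = [7,8] − [6,8] + [6,7].
This gives a 27×18 integer matrix of rank 18; reducing to Smith normal form yields diagonal entries (1,1,1,1,1,1,1,1,1,1,1,1,1,1,1,1,1,2).

Reading off H_k = ker ∂_k / im ∂_{k+1}:

  H_0: rank C_0 − rank ∂_1 = 9 − 8 = 1, and the invariant factors of ∂_1 are all 1, so H_0 ≅ Z.
  H_1: rank ker ∂_1 − rank ∂_2 = (27 − 8) − 18 = 1, and ∂_2 has invariant factor 2 > 1, so H_1 ≅ Z ⊕ Z/2.
  H_2: rank ker ∂_2 − rank ∂_3 = (18 − 18) − 0 = 0, and there is no ∂_3, so H_2 ≅ 0.

Hence the Betti numbers are b_0 = 1, b_1 = 1, b_2 = 0.

b_0 = 1, b_1 = 1, b_2 = 0.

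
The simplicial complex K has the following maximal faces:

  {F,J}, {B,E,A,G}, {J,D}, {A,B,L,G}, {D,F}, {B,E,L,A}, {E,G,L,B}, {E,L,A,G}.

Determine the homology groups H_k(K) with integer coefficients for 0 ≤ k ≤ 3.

H_0 ≅ Z^2,  H_1 ≅ Z,  H_2 = 0,  H_3 ≅ Z.

Take the total order A < B < D < E < F < G < J < L on the vertex set. Then K (dimension 3) consists of the simplices:

  0-simplices (8): A, B, D, E, F, G, J, L
  1-simplices (13): AB, AE, AG, AL, BE, BG, BL, DF, DJ, EG, EL, FJ, GL
  2-simplices (10): ABE, ABG, ABL, AEG, AEL, AGL, BEG, BEL, BGL, EGL
  3-simplices (5): ABEG, ABEL, ABGL, AEGL, BEGL

so the chain groups are C_0 ≅ Z^8, C_1 ≅ Z^13, C_2 ≅ Z^10, C_3 ≅ Z^5.

Boundary ∂_1: C_1 → C_0 sends each edge [p,q] (with p < q) to q − p. For instance
  ∂BE = E − B.
The resulting 8×13 matrix has rank 6, and its Smith normal form has invariant factors (1,1,1,1,1,1).

The boundary map ∂_2: C_2 → C_1 maps a triangle to the signed sum of its edges. For instance
  ∂AEG = EG − AG + AE,
  ∂EGL = GL − EL + EG.
The 13×10 boundary matrix has rank 6 and Smith normal form diag(1,1,1,1,1,1).

The boundary map ∂_3: C_3 → C_2 sends each 3-simplex σ to the alternating sum Σ_i (−1)^i (σ with its i-th vertex removed). For instance
  ∂ABGL = BGL − AGL + ABL − ABG,
  ∂BEGL = EGL − BGL + BEL − BEG.
This gives a 10×5 integer matrix of rank 4; reducing to Smith normal form yields diagonal entries (1,1,1,1).

Computing H_k = (kernel of ∂_k) / (image of ∂_{k+1}):

  H_0: rank C_0 − rank ∂_1 = 8 − 6 = 2, and the invariant factors of ∂_1 are all 1, so H_0 ≅ Z^2.
  H_1: rank ker ∂_1 − rank ∂_2 = (13 − 6) − 6 = 1, and the invariant factors of ∂_2 are all 1, so H_1 ≅ Z.
  H_2: rank ker ∂_2 − rank ∂_3 = (10 − 6) − 4 = 0, and the invariant factors of ∂_3 are all 1, so H_2 ≅ 0.
  H_3: rank ker ∂_3 − rank ∂_4 = (5 − 4) − 0 = 1, and there is no ∂_4, so H_3 ≅ Z.

As a check, the Euler characteristic is 8 − 13 + 10 − 5 = 0, which agrees with 2 − 1 + 0 − 1 = 0.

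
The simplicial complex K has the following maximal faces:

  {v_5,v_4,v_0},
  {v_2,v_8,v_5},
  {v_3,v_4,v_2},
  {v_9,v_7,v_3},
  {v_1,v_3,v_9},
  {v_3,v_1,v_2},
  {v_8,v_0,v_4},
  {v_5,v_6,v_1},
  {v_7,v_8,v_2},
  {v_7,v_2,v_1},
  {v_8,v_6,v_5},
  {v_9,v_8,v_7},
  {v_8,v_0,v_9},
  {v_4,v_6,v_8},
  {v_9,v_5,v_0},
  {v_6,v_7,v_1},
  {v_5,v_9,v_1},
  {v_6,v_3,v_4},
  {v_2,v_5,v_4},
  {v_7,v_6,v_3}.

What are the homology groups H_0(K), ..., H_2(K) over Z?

H_0 = Z,  H_1 = Z ⊕ Z/2,  H_2 = 0.

Take the total order v_0 < v_1 < v_2 < v_3 < v_4 < v_5 < v_6 < v_7 < v_8 < v_9 on the vertex set. Then K (dimension 2) consists of the simplices:

  0-simplices (10): [v_0], [v_1], [v_2], [v_3], [v_4], [v_5], [v_6], [v_7], [v_8], [v_9]
  1-simplices (30): (30 of them)
  2-simplices (20): (20 of them)

so the chain groups are C_0 ≅ Z^10, C_1 ≅ Z^30, C_2 ≅ Z^20.

∂_1: C_1 → C_0 maps an edge to its endpoints' difference, ∂[p,q] = q − p. For instance
  ∂[v_8,v_9] = [v_9] − [v_8].
The 10×30 boundary matrix has rank 9 and Smith normal form diag(1,1,1,1,1,1,1,1,1).

The boundary map ∂_2: C_2 → C_1 sends each 2-simplex [p,q,r] to [q,r] − [p,r] + [p,q]. For instance
  ∂[v_2,v_3,v_4] = [v_3,v_4] − [v_2,v_4] + [v_2,v_3],
  ∂[v_1,v_5,v_9] = [v_5,v_9] − [v_1,v_9] + [v_1,v_5].
As a 30×20 matrix over Z this has rank 20, with invariant factors (1,1,1,1,1,1,1,1,1,1,1,1,1,1,1,1,1,1,1,2).

Computing H_k = (kernel of ∂_k) / (image of ∂_{k+1}):

  H_0: rank C_0 − rank ∂_1 = 10 − 9 = 1, and the invariant factors of ∂_1 are all 1, so H_0 = Z.
  H_1: rank ker ∂_1 − rank ∂_2 = (30 − 9) − 20 = 1, and ∂_2 has invariant factor 2 > 1, so H_1 = Z ⊕ Z/2.
  H_2: rank ker ∂_2 − rank ∂_3 = (20 − 20) − 0 = 0, and there is no ∂_3, so H_2 = 0.

As a check, the Euler characteristic is 10 − 30 + 20 = 0, which agrees with 1 − 1 + 0 = 0.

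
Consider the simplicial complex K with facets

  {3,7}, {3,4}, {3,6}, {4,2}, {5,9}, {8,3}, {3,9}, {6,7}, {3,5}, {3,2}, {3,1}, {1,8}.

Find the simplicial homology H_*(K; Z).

Fix the vertex order 1 < 2 < 3 < 4 < 5 < 6 < 7 < 8 < 9 and write every simplex with vertices in increasing order. Then dim K = 1 and the simplices of K are:

  0-simplices (9): [1], [2], [3], [4], [5], [6], [7], [8], [9]
  1-simplices (12): [1,3], [1,8], [2,3], [2,4], [3,4], [3,5], [3,6], [3,7], [3,8], [3,9], [5,9], [6,7]

so the chain groups are C_0 ≅ Z^9, C_1 ≅ Z^12.

The boundary map ∂_1: C_1 → C_0 is given by ∂[p,q] = [q] − [p]. For instance
  ∂[5,9] = [9] − [5].
As a 9×12 matrix over Z this has rank 8, with invariant factors (1,1,1,1,1,1,1,1).

Computing H_k = (kernel of ∂_k) / (image of ∂_{k+1}):

  H_0: rank C_0 − rank ∂_1 = 9 − 8 = 1, and the invariant factors of ∂_1 are all 1, so H_0 ≅ Z.
  H_1: rank ker ∂_1 − rank ∂_2 = (12 − 8) − 0 = 4, and there is no ∂_2, so H_1 ≅ Z^4.

(K is a triangulation of a wedge of 4 circles.)

H_0 = Z,  H_1 = Z^4.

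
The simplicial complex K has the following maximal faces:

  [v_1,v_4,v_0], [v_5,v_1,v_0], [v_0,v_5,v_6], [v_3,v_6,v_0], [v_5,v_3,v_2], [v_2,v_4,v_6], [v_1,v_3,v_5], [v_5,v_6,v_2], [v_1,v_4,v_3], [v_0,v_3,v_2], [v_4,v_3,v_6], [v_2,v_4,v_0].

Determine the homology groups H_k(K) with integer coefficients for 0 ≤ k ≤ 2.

Fix the vertex order v_0 < v_1 < v_2 < v_3 < v_4 < v_5 < v_6 and write every simplex with vertices in increasing order. Then dim K = 2 and the simplices of K are:

  0-simplices (7): [v_0], [v_1], [v_2], [v_3], [v_4], [v_5], [v_6]
  1-simplices (18): (18 of them)
  2-simplices (12): (12 of them)

so the chain groups are C_0 ≅ Z^7, C_1 ≅ Z^18, C_2 ≅ Z^12.

∂_1: C_1 → C_0 is given by ∂[p,q] = [q] − [p]. For instance
  ∂[v_0,v_4] = [v_4] − [v_0].
The resulting 7×18 matrix has rank 6, and its Smith normal form has invariant factors (1,1,1,1,1,1).

Boundary ∂_2: C_2 → C_1 maps a triangle to the signed sum of its edges. For instance
  ∂[v_0,v_2,v_4] = [v_2,v_4] − [v_0,v_4] + [v_0,v_2],
  ∂[v_1,v_3,v_5] = [v_3,v_5] − [v_1,v_5] + [v_1,v_3].
As a 18×12 matrix over Z this has rank 12, with invariant factors (1,1,1,1,1,1,1,1,1,1,1,2).

From H_k ≅ ker(∂_k) / im(∂_{k+1}) we obtain:

  H_0: rank C_0 − rank ∂_1 = 7 − 6 = 1, and the invariant factors of ∂_1 are all 1, so H_0 ≅ Z.
  H_1: rank ker ∂_1 − rank ∂_2 = (18 − 6) − 12 = 0, and ∂_2 has invariant factor 2 > 1, so H_1 ≅ Z/2.
  H_2: rank ker ∂_2 − rank ∂_3 = (12 − 12) − 0 = 0, and there is no ∂_3, so H_2 ≅ 0.

(K is a triangulation of the real projective plane RP^2.)

H_0 = Z,  H_1 = Z/2,  H_2 = 0.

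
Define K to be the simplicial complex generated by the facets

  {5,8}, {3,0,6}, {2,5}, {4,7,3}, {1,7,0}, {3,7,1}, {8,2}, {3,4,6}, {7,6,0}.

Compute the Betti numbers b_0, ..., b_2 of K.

b_0 = 2, b_1 = 2, b_2 = 0.

Order the vertices as 0 < 1 < 2 < 3 < 4 < 5 < 6 < 7 < 8. Listing each simplex with vertices in this order, K has dimension 2 with simplices:

  0-simplices (9): [0], [1], [2], [3], [4], [5], [6], [7], [8]
  1-simplices (15): [0,1], [0,3], [0,6], [0,7], [1,3], [1,7], [2,5], [2,8], [3,4], [3,6], [3,7], [4,6], [4,7], [5,8], [6,7]
  2-simplices (6): [0,1,7], [0,3,6], [0,6,7], [1,3,7], [3,4,6], [3,4,7]

giving chain groups C_0 ≅ Z^9, C_1 ≅ Z^15, C_2 ≅ Z^6.

Boundary ∂_1: C_1 → C_0 is given by ∂[p,q] = [q] − [p]. For instance
  ∂[1,7] = [7] − [1].
The 9×15 boundary matrix has rank 7 and Smith normal form diag(1,1,1,1,1,1,1).

∂_2: C_2 → C_1 sends each 2-simplex [p,q,r] to [q,r] − [p,r] + [p,q]. For instance
  ∂[3,4,6] = [4,6] − [3,6] + [3,4],
  ∂[3,4,7] = [4,7] − [3,7] + [3,4].
The 15×6 boundary matrix has rank 6 and Smith normal form diag(1,1,1,1,1,1).

Reading off H_k = ker ∂_k / im ∂_{k+1}:

  H_0: rank C_0 − rank ∂_1 = 9 − 7 = 2, and the invariant factors of ∂_1 are all 1, so H_0 ≅ Z^2.
  H_1: rank ker ∂_1 − rank ∂_2 = (15 − 7) − 6 = 2, and the invariant factors of ∂_2 are all 1, so H_1 ≅ Z^2.
  H_2: rank ker ∂_2 − rank ∂_3 = (6 − 6) − 0 = 0, and there is no ∂_3, so H_2 ≅ 0.

Hence the Betti numbers are b_0 = 2, b_1 = 2, b_2 = 0.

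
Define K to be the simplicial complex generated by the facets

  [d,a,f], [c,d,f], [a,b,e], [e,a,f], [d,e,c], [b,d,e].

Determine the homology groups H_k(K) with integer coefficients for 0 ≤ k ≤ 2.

Fix the vertex order a < b < c < d < e < f and write every simplex with vertices in increasing order. Then dim K = 2 and the simplices of K are:

  0-simplices (6): a, b, c, d, e, f
  1-simplices (12): ab, ad, ae, af, bd, be, cd, ce, cf, de, df, ef
  2-simplices (6): abe, adf, aef, bde, cde, cdf

so the chain groups are C_0 ≅ Z^6, C_1 ≅ Z^12, C_2 ≅ Z^6.

∂_1: C_1 → C_0 is given by ∂[p,q] = [q] − [p].
This gives a 6×12 integer matrix of rank 5; reducing to Smith normal form yields diagonal entries (1,1,1,1,1).

Boundary ∂_2: C_2 → C_1 sends each 2-simplex [p,q,r] to [q,r] − [p,r] + [p,q]. For instance
  ∂aef = ef − af + ae,
  ∂bde = de − be + bd.
The 12×6 boundary matrix has rank 6 and Smith normal form diag(1,1,1,1,1,1).

Computing H_k = (kernel of ∂_k) / (image of ∂_{k+1}):

  H_0: rank C_0 − rank ∂_1 = 6 − 5 = 1, and the invariant factors of ∂_1 are all 1, so H_0 = Z.
  H_1: rank ker ∂_1 − rank ∂_2 = (12 − 5) − 6 = 1, and the invariant factors of ∂_2 are all 1, so H_1 = Z.
  H_2: rank ker ∂_2 − rank ∂_3 = (6 − 6) − 0 = 0, and there is no ∂_3, so H_2 = 0.

As a check, the Euler characteristic is 6 − 12 + 6 = 0, which agrees with 1 − 1 + 0 = 0.

H_0 = Z,  H_1 = Z,  H_2 = 0.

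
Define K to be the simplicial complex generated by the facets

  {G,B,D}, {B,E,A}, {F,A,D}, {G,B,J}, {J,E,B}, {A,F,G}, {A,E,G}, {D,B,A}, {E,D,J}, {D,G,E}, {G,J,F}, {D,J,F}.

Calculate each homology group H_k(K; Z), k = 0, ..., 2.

Order the vertices as A < B < D < E < F < G < J. Listing each simplex with vertices in this order, K has dimension 2 with simplices:

  0-simplices (7): A, B, D, E, F, G, J
  1-simplices (18): AB, AD, AE, AF, AG, BD, BE, BG, BJ, DE, DF, DG, DJ, EG, EJ, FG, FJ, GJ
  2-simplices (12): ABD, ABE, ADF, AEG, AFG, BDG, BEJ, BGJ, DEG, DEJ, DFJ, FGJ

Hence C_0 ≅ Z^7, C_1 ≅ Z^18, C_2 ≅ Z^12.

Boundary ∂_1: C_1 → C_0 sends each edge [p,q] (with p < q) to q − p. For instance
  ∂AG = G − A.
As a 7×18 matrix over Z this has rank 6, with invariant factors (1,1,1,1,1,1).

Boundary ∂_2: C_2 → C_1 maps a triangle to the signed sum of its edges. For instance
  ∂DEG = EG − DG + DE,
  ∂BEJ = EJ − BJ + BE.
The 18×12 boundary matrix has rank 12 and Smith normal form diag(1,1,1,1,1,1,1,1,1,1,1,2).

Reading off H_k = ker ∂_k / im ∂_{k+1}:

  H_0: rank C_0 − rank ∂_1 = 7 − 6 = 1, and the invariant factors of ∂_1 are all 1, so H_0 = Z.
  H_1: rank ker ∂_1 − rank ∂_2 = (18 − 6) − 12 = 0, and ∂_2 has invariant factor 2 > 1, so H_1 = Z/2.
  H_2: rank ker ∂_2 − rank ∂_3 = (12 − 12) − 0 = 0, and there is no ∂_3, so H_2 = 0.

H_0 = Z,  H_1 = Z/2,  H_2 = 0.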